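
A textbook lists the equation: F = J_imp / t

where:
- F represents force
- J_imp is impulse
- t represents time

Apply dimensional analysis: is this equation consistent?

Yes

F (force) has dimensions [L M T^-2].
J_imp (impulse) has dimensions [L M T^-1].
t (time) has dimensions [T].

Left side: [L M T^-2]
Right side: [L M T^-2]

Both sides have the same dimensions, so the equation is dimensionally consistent.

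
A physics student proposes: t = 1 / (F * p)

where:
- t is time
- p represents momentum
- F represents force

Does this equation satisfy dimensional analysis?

No

t (time) has dimensions [T].
p (momentum) has dimensions [L M T^-1].
F (force) has dimensions [L M T^-2].

Left side: [T]
Right side: [L^-2 M^-2 T^3]

The two sides have different dimensions, so the equation is NOT dimensionally consistent.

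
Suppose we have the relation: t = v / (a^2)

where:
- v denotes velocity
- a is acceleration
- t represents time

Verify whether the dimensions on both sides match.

No

v (velocity) has dimensions [L T^-1].
a (acceleration) has dimensions [L T^-2].
t (time) has dimensions [T].

Left side: [T]
Right side: [L^-1 T^3]

The two sides have different dimensions, so the equation is NOT dimensionally consistent.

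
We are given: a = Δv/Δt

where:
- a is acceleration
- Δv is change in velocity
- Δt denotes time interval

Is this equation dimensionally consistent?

Yes

a (acceleration) has dimensions [L T^-2].
Δv (change in velocity) has dimensions [L T^-1].
Δt (time interval) has dimensions [T].

Left side: [L T^-2]
Right side: [L T^-2]

Both sides have the same dimensions, so the equation is dimensionally consistent.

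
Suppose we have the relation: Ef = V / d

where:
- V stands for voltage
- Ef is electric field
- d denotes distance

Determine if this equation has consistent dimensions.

Yes

V (voltage) has dimensions [I^-1 L^2 M T^-3].
Ef (electric field) has dimensions [I^-1 L M T^-3].
d (distance) has dimensions [L].

Left side: [I^-1 L M T^-3]
Right side: [I^-1 L M T^-3]

Both sides have the same dimensions, so the equation is dimensionally consistent.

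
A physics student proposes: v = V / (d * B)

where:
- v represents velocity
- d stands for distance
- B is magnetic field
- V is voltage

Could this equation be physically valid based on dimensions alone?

Yes

v (velocity) has dimensions [L T^-1].
d (distance) has dimensions [L].
B (magnetic field) has dimensions [I^-1 M T^-2].
V (voltage) has dimensions [I^-1 L^2 M T^-3].

Left side: [L T^-1]
Right side: [L T^-1]

Both sides have the same dimensions, so the equation is dimensionally consistent.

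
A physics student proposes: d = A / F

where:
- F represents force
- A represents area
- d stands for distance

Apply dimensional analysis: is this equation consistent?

No

F (force) has dimensions [L M T^-2].
A (area) has dimensions [L^2].
d (distance) has dimensions [L].

Left side: [L]
Right side: [L M^-1 T^2]

The two sides have different dimensions, so the equation is NOT dimensionally consistent.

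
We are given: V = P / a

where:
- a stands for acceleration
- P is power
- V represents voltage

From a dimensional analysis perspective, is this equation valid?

No

a (acceleration) has dimensions [L T^-2].
P (power) has dimensions [L^2 M T^-3].
V (voltage) has dimensions [I^-1 L^2 M T^-3].

Left side: [I^-1 L^2 M T^-3]
Right side: [L M T^-1]

The two sides have different dimensions, so the equation is NOT dimensionally consistent.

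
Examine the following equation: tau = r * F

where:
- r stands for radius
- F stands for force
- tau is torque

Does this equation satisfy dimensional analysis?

Yes

r (radius) has dimensions [L].
F (force) has dimensions [L M T^-2].
tau (torque) has dimensions [L^2 M T^-2].

Left side: [L^2 M T^-2]
Right side: [L^2 M T^-2]

Both sides have the same dimensions, so the equation is dimensionally consistent.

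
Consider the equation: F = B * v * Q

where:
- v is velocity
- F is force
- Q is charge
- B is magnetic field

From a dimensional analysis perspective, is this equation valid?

Yes

v (velocity) has dimensions [L T^-1].
F (force) has dimensions [L M T^-2].
Q (charge) has dimensions [I T].
B (magnetic field) has dimensions [I^-1 M T^-2].

Left side: [L M T^-2]
Right side: [L M T^-2]

Both sides have the same dimensions, so the equation is dimensionally consistent.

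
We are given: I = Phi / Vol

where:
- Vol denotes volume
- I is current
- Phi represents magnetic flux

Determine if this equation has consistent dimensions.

No

Vol (volume) has dimensions [L^3].
I (current) has dimensions [I].
Phi (magnetic flux) has dimensions [I^-1 L^2 M T^-2].

Left side: [I]
Right side: [I^-1 L^-1 M T^-2]

The two sides have different dimensions, so the equation is NOT dimensionally consistent.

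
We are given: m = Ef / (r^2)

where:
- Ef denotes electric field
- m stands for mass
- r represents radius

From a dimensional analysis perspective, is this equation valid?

No

Ef (electric field) has dimensions [I^-1 L M T^-3].
m (mass) has dimensions [M].
r (radius) has dimensions [L].

Left side: [M]
Right side: [I^-1 L^-1 M T^-3]

The two sides have different dimensions, so the equation is NOT dimensionally consistent.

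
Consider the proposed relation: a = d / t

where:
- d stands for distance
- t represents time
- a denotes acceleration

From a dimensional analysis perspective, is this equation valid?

No

d (distance) has dimensions [L].
t (time) has dimensions [T].
a (acceleration) has dimensions [L T^-2].

Left side: [L T^-2]
Right side: [L T^-1]

The two sides have different dimensions, so the equation is NOT dimensionally consistent.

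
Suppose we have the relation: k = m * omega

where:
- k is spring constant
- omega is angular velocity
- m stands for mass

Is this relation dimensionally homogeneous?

No

k (spring constant) has dimensions [M T^-2].
omega (angular velocity) has dimensions [T^-1].
m (mass) has dimensions [M].

Left side: [M T^-2]
Right side: [M T^-1]

The two sides have different dimensions, so the equation is NOT dimensionally consistent.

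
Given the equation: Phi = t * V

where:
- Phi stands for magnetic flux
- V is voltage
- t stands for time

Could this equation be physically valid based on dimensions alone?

Yes

Phi (magnetic flux) has dimensions [I^-1 L^2 M T^-2].
V (voltage) has dimensions [I^-1 L^2 M T^-3].
t (time) has dimensions [T].

Left side: [I^-1 L^2 M T^-2]
Right side: [I^-1 L^2 M T^-2]

Both sides have the same dimensions, so the equation is dimensionally consistent.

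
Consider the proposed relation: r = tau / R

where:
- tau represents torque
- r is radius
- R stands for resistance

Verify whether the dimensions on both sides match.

No

tau (torque) has dimensions [L^2 M T^-2].
r (radius) has dimensions [L].
R (resistance) has dimensions [I^-2 L^2 M T^-3].

Left side: [L]
Right side: [I^2 T]

The two sides have different dimensions, so the equation is NOT dimensionally consistent.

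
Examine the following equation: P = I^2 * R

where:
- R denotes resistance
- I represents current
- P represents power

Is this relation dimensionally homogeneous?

Yes

R (resistance) has dimensions [I^-2 L^2 M T^-3].
I (current) has dimensions [I].
P (power) has dimensions [L^2 M T^-3].

Left side: [L^2 M T^-3]
Right side: [L^2 M T^-3]

Both sides have the same dimensions, so the equation is dimensionally consistent.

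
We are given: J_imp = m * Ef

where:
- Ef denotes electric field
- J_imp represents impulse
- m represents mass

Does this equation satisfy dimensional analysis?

No

Ef (electric field) has dimensions [I^-1 L M T^-3].
J_imp (impulse) has dimensions [L M T^-1].
m (mass) has dimensions [M].

Left side: [L M T^-1]
Right side: [I^-1 L M^2 T^-3]

The two sides have different dimensions, so the equation is NOT dimensionally consistent.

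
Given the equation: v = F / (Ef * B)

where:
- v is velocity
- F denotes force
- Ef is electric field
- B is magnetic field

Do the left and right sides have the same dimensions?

No

v (velocity) has dimensions [L T^-1].
F (force) has dimensions [L M T^-2].
Ef (electric field) has dimensions [I^-1 L M T^-3].
B (magnetic field) has dimensions [I^-1 M T^-2].

Left side: [L T^-1]
Right side: [I^2 M^-1 T^3]

The two sides have different dimensions, so the equation is NOT dimensionally consistent.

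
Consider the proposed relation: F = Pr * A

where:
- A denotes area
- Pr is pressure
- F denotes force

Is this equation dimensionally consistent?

Yes

A (area) has dimensions [L^2].
Pr (pressure) has dimensions [L^-1 M T^-2].
F (force) has dimensions [L M T^-2].

Left side: [L M T^-2]
Right side: [L M T^-2]

Both sides have the same dimensions, so the equation is dimensionally consistent.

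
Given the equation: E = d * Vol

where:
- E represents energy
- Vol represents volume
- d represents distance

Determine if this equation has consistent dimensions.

No

E (energy) has dimensions [L^2 M T^-2].
Vol (volume) has dimensions [L^3].
d (distance) has dimensions [L].

Left side: [L^2 M T^-2]
Right side: [L^4]

The two sides have different dimensions, so the equation is NOT dimensionally consistent.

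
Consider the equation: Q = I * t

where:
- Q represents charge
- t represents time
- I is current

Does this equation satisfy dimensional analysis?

Yes

Q (charge) has dimensions [I T].
t (time) has dimensions [T].
I (current) has dimensions [I].

Left side: [I T]
Right side: [I T]

Both sides have the same dimensions, so the equation is dimensionally consistent.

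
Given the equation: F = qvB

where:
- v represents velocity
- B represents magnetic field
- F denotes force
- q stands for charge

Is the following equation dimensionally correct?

Yes

v (velocity) has dimensions [L T^-1].
B (magnetic field) has dimensions [I^-1 M T^-2].
F (force) has dimensions [L M T^-2].
q (charge) has dimensions [I T].

Left side: [L M T^-2]
Right side: [L M T^-2]

Both sides have the same dimensions, so the equation is dimensionally consistent.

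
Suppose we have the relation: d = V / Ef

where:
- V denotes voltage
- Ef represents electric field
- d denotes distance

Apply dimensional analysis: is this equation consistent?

Yes

V (voltage) has dimensions [I^-1 L^2 M T^-3].
Ef (electric field) has dimensions [I^-1 L M T^-3].
d (distance) has dimensions [L].

Left side: [L]
Right side: [L]

Both sides have the same dimensions, so the equation is dimensionally consistent.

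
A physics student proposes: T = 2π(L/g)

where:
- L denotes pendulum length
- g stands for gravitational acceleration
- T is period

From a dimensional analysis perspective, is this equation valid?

No

L (pendulum length) has dimensions [L].
g (gravitational acceleration) has dimensions [L T^-2].
T (period) has dimensions [T].

Left side: [T]
Right side: [T^2]

The two sides have different dimensions, so the equation is NOT dimensionally consistent.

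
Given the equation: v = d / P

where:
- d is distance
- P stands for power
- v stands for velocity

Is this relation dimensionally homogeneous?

No

d (distance) has dimensions [L].
P (power) has dimensions [L^2 M T^-3].
v (velocity) has dimensions [L T^-1].

Left side: [L T^-1]
Right side: [L^-1 M^-1 T^3]

The two sides have different dimensions, so the equation is NOT dimensionally consistent.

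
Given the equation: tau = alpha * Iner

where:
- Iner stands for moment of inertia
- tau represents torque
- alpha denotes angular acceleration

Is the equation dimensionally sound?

Yes

Iner (moment of inertia) has dimensions [L^2 M].
tau (torque) has dimensions [L^2 M T^-2].
alpha (angular acceleration) has dimensions [T^-2].

Left side: [L^2 M T^-2]
Right side: [L^2 M T^-2]

Both sides have the same dimensions, so the equation is dimensionally consistent.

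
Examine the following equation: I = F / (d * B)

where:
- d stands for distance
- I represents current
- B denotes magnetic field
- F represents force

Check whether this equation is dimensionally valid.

Yes

d (distance) has dimensions [L].
I (current) has dimensions [I].
B (magnetic field) has dimensions [I^-1 M T^-2].
F (force) has dimensions [L M T^-2].

Left side: [I]
Right side: [I]

Both sides have the same dimensions, so the equation is dimensionally consistent.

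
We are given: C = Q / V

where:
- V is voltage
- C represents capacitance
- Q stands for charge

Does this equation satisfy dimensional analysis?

Yes

V (voltage) has dimensions [I^-1 L^2 M T^-3].
C (capacitance) has dimensions [I^2 L^-2 M^-1 T^4].
Q (charge) has dimensions [I T].

Left side: [I^2 L^-2 M^-1 T^4]
Right side: [I^2 L^-2 M^-1 T^4]

Both sides have the same dimensions, so the equation is dimensionally consistent.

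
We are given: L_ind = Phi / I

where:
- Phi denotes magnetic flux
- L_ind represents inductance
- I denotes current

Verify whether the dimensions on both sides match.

Yes

Phi (magnetic flux) has dimensions [I^-1 L^2 M T^-2].
L_ind (inductance) has dimensions [I^-2 L^2 M T^-2].
I (current) has dimensions [I].

Left side: [I^-2 L^2 M T^-2]
Right side: [I^-2 L^2 M T^-2]

Both sides have the same dimensions, so the equation is dimensionally consistent.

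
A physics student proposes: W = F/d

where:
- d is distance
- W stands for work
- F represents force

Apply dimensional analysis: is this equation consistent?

No

d (distance) has dimensions [L].
W (work) has dimensions [L^2 M T^-2].
F (force) has dimensions [L M T^-2].

Left side: [L^2 M T^-2]
Right side: [M T^-2]

The two sides have different dimensions, so the equation is NOT dimensionally consistent.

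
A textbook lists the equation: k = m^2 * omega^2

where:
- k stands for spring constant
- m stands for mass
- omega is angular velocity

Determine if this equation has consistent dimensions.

No

k (spring constant) has dimensions [M T^-2].
m (mass) has dimensions [M].
omega (angular velocity) has dimensions [T^-1].

Left side: [M T^-2]
Right side: [M^2 T^-2]

The two sides have different dimensions, so the equation is NOT dimensionally consistent.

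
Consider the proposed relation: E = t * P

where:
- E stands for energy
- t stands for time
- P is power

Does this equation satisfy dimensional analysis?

Yes

E (energy) has dimensions [L^2 M T^-2].
t (time) has dimensions [T].
P (power) has dimensions [L^2 M T^-3].

Left side: [L^2 M T^-2]
Right side: [L^2 M T^-2]

Both sides have the same dimensions, so the equation is dimensionally consistent.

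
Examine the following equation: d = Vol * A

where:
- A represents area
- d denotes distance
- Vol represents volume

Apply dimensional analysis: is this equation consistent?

No

A (area) has dimensions [L^2].
d (distance) has dimensions [L].
Vol (volume) has dimensions [L^3].

Left side: [L]
Right side: [L^5]

The two sides have different dimensions, so the equation is NOT dimensionally consistent.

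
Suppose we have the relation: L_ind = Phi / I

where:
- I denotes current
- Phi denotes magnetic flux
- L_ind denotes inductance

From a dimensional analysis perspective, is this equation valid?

Yes

I (current) has dimensions [I].
Phi (magnetic flux) has dimensions [I^-1 L^2 M T^-2].
L_ind (inductance) has dimensions [I^-2 L^2 M T^-2].

Left side: [I^-2 L^2 M T^-2]
Right side: [I^-2 L^2 M T^-2]

Both sides have the same dimensions, so the equation is dimensionally consistent.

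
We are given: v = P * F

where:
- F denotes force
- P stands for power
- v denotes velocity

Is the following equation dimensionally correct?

No

F (force) has dimensions [L M T^-2].
P (power) has dimensions [L^2 M T^-3].
v (velocity) has dimensions [L T^-1].

Left side: [L T^-1]
Right side: [L^3 M^2 T^-5]

The two sides have different dimensions, so the equation is NOT dimensionally consistent.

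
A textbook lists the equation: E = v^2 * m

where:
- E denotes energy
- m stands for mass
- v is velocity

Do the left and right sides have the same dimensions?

Yes

E (energy) has dimensions [L^2 M T^-2].
m (mass) has dimensions [M].
v (velocity) has dimensions [L T^-1].

Left side: [L^2 M T^-2]
Right side: [L^2 M T^-2]

Both sides have the same dimensions, so the equation is dimensionally consistent.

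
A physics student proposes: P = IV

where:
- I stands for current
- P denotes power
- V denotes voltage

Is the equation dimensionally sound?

Yes

I (current) has dimensions [I].
P (power) has dimensions [L^2 M T^-3].
V (voltage) has dimensions [I^-1 L^2 M T^-3].

Left side: [L^2 M T^-3]
Right side: [L^2 M T^-3]

Both sides have the same dimensions, so the equation is dimensionally consistent.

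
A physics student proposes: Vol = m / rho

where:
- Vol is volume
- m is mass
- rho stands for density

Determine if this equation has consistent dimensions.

Yes

Vol (volume) has dimensions [L^3].
m (mass) has dimensions [M].
rho (density) has dimensions [L^-3 M].

Left side: [L^3]
Right side: [L^3]

Both sides have the same dimensions, so the equation is dimensionally consistent.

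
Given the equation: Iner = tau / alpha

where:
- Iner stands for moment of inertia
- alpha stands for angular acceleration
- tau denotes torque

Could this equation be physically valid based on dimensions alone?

Yes

Iner (moment of inertia) has dimensions [L^2 M].
alpha (angular acceleration) has dimensions [T^-2].
tau (torque) has dimensions [L^2 M T^-2].

Left side: [L^2 M]
Right side: [L^2 M]

Both sides have the same dimensions, so the equation is dimensionally consistent.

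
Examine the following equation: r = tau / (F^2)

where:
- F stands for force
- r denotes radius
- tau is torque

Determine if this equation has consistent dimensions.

No

F (force) has dimensions [L M T^-2].
r (radius) has dimensions [L].
tau (torque) has dimensions [L^2 M T^-2].

Left side: [L]
Right side: [M^-1 T^2]

The two sides have different dimensions, so the equation is NOT dimensionally consistent.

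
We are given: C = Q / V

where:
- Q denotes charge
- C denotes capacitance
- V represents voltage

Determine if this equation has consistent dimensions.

Yes

Q (charge) has dimensions [I T].
C (capacitance) has dimensions [I^2 L^-2 M^-1 T^4].
V (voltage) has dimensions [I^-1 L^2 M T^-3].

Left side: [I^2 L^-2 M^-1 T^4]
Right side: [I^2 L^-2 M^-1 T^4]

Both sides have the same dimensions, so the equation is dimensionally consistent.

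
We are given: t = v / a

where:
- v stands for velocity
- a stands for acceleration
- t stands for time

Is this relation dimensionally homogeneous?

Yes

v (velocity) has dimensions [L T^-1].
a (acceleration) has dimensions [L T^-2].
t (time) has dimensions [T].

Left side: [T]
Right side: [T]

Both sides have the same dimensions, so the equation is dimensionally consistent.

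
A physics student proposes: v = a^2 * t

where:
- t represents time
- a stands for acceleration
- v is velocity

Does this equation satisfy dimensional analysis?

No

t (time) has dimensions [T].
a (acceleration) has dimensions [L T^-2].
v (velocity) has dimensions [L T^-1].

Left side: [L T^-1]
Right side: [L^2 T^-3]

The two sides have different dimensions, so the equation is NOT dimensionally consistent.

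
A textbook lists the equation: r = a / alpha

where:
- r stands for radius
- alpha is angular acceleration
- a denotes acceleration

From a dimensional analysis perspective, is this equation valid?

Yes

r (radius) has dimensions [L].
alpha (angular acceleration) has dimensions [T^-2].
a (acceleration) has dimensions [L T^-2].

Left side: [L]
Right side: [L]

Both sides have the same dimensions, so the equation is dimensionally consistent.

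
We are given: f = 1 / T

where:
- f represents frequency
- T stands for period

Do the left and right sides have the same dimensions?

Yes

f (frequency) has dimensions [T^-1].
T (period) has dimensions [T].

Left side: [T^-1]
Right side: [T^-1]

Both sides have the same dimensions, so the equation is dimensionally consistent.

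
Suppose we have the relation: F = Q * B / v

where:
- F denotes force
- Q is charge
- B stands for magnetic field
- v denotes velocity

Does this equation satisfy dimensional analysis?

No

F (force) has dimensions [L M T^-2].
Q (charge) has dimensions [I T].
B (magnetic field) has dimensions [I^-1 M T^-2].
v (velocity) has dimensions [L T^-1].

Left side: [L M T^-2]
Right side: [L^-1 M]

The two sides have different dimensions, so the equation is NOT dimensionally consistent.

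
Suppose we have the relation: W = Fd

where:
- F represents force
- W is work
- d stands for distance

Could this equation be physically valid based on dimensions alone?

Yes

F (force) has dimensions [L M T^-2].
W (work) has dimensions [L^2 M T^-2].
d (distance) has dimensions [L].

Left side: [L^2 M T^-2]
Right side: [L^2 M T^-2]

Both sides have the same dimensions, so the equation is dimensionally consistent.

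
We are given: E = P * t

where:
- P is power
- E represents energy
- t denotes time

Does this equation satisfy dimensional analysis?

Yes

P (power) has dimensions [L^2 M T^-3].
E (energy) has dimensions [L^2 M T^-2].
t (time) has dimensions [T].

Left side: [L^2 M T^-2]
Right side: [L^2 M T^-2]

Both sides have the same dimensions, so the equation is dimensionally consistent.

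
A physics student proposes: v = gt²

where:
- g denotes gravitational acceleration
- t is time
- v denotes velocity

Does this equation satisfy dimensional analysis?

No

g (gravitational acceleration) has dimensions [L T^-2].
t (time) has dimensions [T].
v (velocity) has dimensions [L T^-1].

Left side: [L T^-1]
Right side: [L]

The two sides have different dimensions, so the equation is NOT dimensionally consistent.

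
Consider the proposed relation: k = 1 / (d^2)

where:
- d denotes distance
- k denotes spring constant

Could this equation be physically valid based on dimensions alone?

No

d (distance) has dimensions [L].
k (spring constant) has dimensions [M T^-2].

Left side: [M T^-2]
Right side: [L^-2]

The two sides have different dimensions, so the equation is NOT dimensionally consistent.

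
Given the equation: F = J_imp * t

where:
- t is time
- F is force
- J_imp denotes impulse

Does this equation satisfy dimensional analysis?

No

t (time) has dimensions [T].
F (force) has dimensions [L M T^-2].
J_imp (impulse) has dimensions [L M T^-1].

Left side: [L M T^-2]
Right side: [L M]

The two sides have different dimensions, so the equation is NOT dimensionally consistent.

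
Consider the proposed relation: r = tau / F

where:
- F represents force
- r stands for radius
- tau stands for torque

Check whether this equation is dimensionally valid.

Yes

F (force) has dimensions [L M T^-2].
r (radius) has dimensions [L].
tau (torque) has dimensions [L^2 M T^-2].

Left side: [L]
Right side: [L]

Both sides have the same dimensions, so the equation is dimensionally consistent.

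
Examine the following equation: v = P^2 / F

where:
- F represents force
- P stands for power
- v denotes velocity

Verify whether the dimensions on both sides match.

No

F (force) has dimensions [L M T^-2].
P (power) has dimensions [L^2 M T^-3].
v (velocity) has dimensions [L T^-1].

Left side: [L T^-1]
Right side: [L^3 M T^-4]

The two sides have different dimensions, so the equation is NOT dimensionally consistent.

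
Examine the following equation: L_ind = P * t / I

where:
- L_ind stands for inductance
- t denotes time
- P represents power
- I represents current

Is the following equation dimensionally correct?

No

L_ind (inductance) has dimensions [I^-2 L^2 M T^-2].
t (time) has dimensions [T].
P (power) has dimensions [L^2 M T^-3].
I (current) has dimensions [I].

Left side: [I^-2 L^2 M T^-2]
Right side: [I^-1 L^2 M T^-2]

The two sides have different dimensions, so the equation is NOT dimensionally consistent.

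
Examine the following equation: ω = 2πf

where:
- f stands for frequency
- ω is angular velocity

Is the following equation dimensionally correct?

Yes

f (frequency) has dimensions [T^-1].
ω (angular velocity) has dimensions [T^-1].

Left side: [T^-1]
Right side: [T^-1]

Both sides have the same dimensions, so the equation is dimensionally consistent.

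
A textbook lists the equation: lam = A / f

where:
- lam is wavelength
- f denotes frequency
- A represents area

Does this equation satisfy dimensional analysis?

No

lam (wavelength) has dimensions [L].
f (frequency) has dimensions [T^-1].
A (area) has dimensions [L^2].

Left side: [L]
Right side: [L^2 T]

The two sides have different dimensions, so the equation is NOT dimensionally consistent.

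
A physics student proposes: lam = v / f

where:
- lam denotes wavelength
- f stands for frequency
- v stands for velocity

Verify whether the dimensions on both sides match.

Yes

lam (wavelength) has dimensions [L].
f (frequency) has dimensions [T^-1].
v (velocity) has dimensions [L T^-1].

Left side: [L]
Right side: [L]

Both sides have the same dimensions, so the equation is dimensionally consistent.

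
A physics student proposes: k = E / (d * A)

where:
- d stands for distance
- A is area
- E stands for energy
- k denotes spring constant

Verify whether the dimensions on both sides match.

No

d (distance) has dimensions [L].
A (area) has dimensions [L^2].
E (energy) has dimensions [L^2 M T^-2].
k (spring constant) has dimensions [M T^-2].

Left side: [M T^-2]
Right side: [L^-1 M T^-2]

The two sides have different dimensions, so the equation is NOT dimensionally consistent.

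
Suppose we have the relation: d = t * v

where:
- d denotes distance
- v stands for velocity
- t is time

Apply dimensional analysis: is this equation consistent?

Yes

d (distance) has dimensions [L].
v (velocity) has dimensions [L T^-1].
t (time) has dimensions [T].

Left side: [L]
Right side: [L]

Both sides have the same dimensions, so the equation is dimensionally consistent.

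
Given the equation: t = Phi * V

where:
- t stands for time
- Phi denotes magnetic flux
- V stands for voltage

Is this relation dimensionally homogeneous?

No

t (time) has dimensions [T].
Phi (magnetic flux) has dimensions [I^-1 L^2 M T^-2].
V (voltage) has dimensions [I^-1 L^2 M T^-3].

Left side: [T]
Right side: [I^-2 L^4 M^2 T^-5]

The two sides have different dimensions, so the equation is NOT dimensionally consistent.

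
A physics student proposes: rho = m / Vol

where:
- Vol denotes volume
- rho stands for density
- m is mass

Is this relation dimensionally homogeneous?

Yes

Vol (volume) has dimensions [L^3].
rho (density) has dimensions [L^-3 M].
m (mass) has dimensions [M].

Left side: [L^-3 M]
Right side: [L^-3 M]

Both sides have the same dimensions, so the equation is dimensionally consistent.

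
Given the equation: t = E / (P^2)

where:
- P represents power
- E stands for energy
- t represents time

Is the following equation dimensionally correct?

No

P (power) has dimensions [L^2 M T^-3].
E (energy) has dimensions [L^2 M T^-2].
t (time) has dimensions [T].

Left side: [T]
Right side: [L^-2 M^-1 T^4]

The two sides have different dimensions, so the equation is NOT dimensionally consistent.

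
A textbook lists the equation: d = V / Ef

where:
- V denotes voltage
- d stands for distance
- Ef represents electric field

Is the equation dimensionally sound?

Yes

V (voltage) has dimensions [I^-1 L^2 M T^-3].
d (distance) has dimensions [L].
Ef (electric field) has dimensions [I^-1 L M T^-3].

Left side: [L]
Right side: [L]

Both sides have the same dimensions, so the equation is dimensionally consistent.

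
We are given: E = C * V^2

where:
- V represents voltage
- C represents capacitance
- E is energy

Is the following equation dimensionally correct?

Yes

V (voltage) has dimensions [I^-1 L^2 M T^-3].
C (capacitance) has dimensions [I^2 L^-2 M^-1 T^4].
E (energy) has dimensions [L^2 M T^-2].

Left side: [L^2 M T^-2]
Right side: [L^2 M T^-2]

Both sides have the same dimensions, so the equation is dimensionally consistent.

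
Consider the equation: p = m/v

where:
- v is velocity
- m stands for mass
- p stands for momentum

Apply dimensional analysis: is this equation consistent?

No

v (velocity) has dimensions [L T^-1].
m (mass) has dimensions [M].
p (momentum) has dimensions [L M T^-1].

Left side: [L M T^-1]
Right side: [L^-1 M T]

The two sides have different dimensions, so the equation is NOT dimensionally consistent.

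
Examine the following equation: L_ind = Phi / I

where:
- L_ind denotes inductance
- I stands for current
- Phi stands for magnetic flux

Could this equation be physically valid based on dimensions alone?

Yes

L_ind (inductance) has dimensions [I^-2 L^2 M T^-2].
I (current) has dimensions [I].
Phi (magnetic flux) has dimensions [I^-1 L^2 M T^-2].

Left side: [I^-2 L^2 M T^-2]
Right side: [I^-2 L^2 M T^-2]

Both sides have the same dimensions, so the equation is dimensionally consistent.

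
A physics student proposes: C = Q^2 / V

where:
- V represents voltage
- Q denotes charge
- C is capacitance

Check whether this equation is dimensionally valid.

No

V (voltage) has dimensions [I^-1 L^2 M T^-3].
Q (charge) has dimensions [I T].
C (capacitance) has dimensions [I^2 L^-2 M^-1 T^4].

Left side: [I^2 L^-2 M^-1 T^4]
Right side: [I^3 L^-2 M^-1 T^5]

The two sides have different dimensions, so the equation is NOT dimensionally consistent.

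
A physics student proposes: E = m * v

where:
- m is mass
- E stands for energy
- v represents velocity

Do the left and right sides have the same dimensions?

No

m (mass) has dimensions [M].
E (energy) has dimensions [L^2 M T^-2].
v (velocity) has dimensions [L T^-1].

Left side: [L^2 M T^-2]
Right side: [L M T^-1]

The two sides have different dimensions, so the equation is NOT dimensionally consistent.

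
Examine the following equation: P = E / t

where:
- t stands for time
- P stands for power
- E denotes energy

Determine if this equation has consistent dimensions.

Yes

t (time) has dimensions [T].
P (power) has dimensions [L^2 M T^-3].
E (energy) has dimensions [L^2 M T^-2].

Left side: [L^2 M T^-3]
Right side: [L^2 M T^-3]

Both sides have the same dimensions, so the equation is dimensionally consistent.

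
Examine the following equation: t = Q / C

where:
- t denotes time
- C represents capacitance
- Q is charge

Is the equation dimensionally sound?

No

t (time) has dimensions [T].
C (capacitance) has dimensions [I^2 L^-2 M^-1 T^4].
Q (charge) has dimensions [I T].

Left side: [T]
Right side: [I^-1 L^2 M T^-3]

The two sides have different dimensions, so the equation is NOT dimensionally consistent.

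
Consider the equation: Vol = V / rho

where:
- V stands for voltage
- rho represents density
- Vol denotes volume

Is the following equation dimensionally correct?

No

V (voltage) has dimensions [I^-1 L^2 M T^-3].
rho (density) has dimensions [L^-3 M].
Vol (volume) has dimensions [L^3].

Left side: [L^3]
Right side: [I^-1 L^5 T^-3]

The two sides have different dimensions, so the equation is NOT dimensionally consistent.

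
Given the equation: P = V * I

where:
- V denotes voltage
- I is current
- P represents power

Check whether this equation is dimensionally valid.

Yes

V (voltage) has dimensions [I^-1 L^2 M T^-3].
I (current) has dimensions [I].
P (power) has dimensions [L^2 M T^-3].

Left side: [L^2 M T^-3]
Right side: [L^2 M T^-3]

Both sides have the same dimensions, so the equation is dimensionally consistent.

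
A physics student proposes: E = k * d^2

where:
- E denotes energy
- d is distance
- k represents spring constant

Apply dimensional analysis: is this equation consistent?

Yes

E (energy) has dimensions [L^2 M T^-2].
d (distance) has dimensions [L].
k (spring constant) has dimensions [M T^-2].

Left side: [L^2 M T^-2]
Right side: [L^2 M T^-2]

Both sides have the same dimensions, so the equation is dimensionally consistent.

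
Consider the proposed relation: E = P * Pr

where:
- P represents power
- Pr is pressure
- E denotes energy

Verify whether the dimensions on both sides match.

No

P (power) has dimensions [L^2 M T^-3].
Pr (pressure) has dimensions [L^-1 M T^-2].
E (energy) has dimensions [L^2 M T^-2].

Left side: [L^2 M T^-2]
Right side: [L M^2 T^-5]

The two sides have different dimensions, so the equation is NOT dimensionally consistent.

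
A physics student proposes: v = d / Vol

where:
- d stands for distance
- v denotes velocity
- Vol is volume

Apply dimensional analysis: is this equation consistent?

No

d (distance) has dimensions [L].
v (velocity) has dimensions [L T^-1].
Vol (volume) has dimensions [L^3].

Left side: [L T^-1]
Right side: [L^-2]

The two sides have different dimensions, so the equation is NOT dimensionally consistent.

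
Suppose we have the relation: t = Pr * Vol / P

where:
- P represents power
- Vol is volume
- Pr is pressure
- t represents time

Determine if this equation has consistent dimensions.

Yes

P (power) has dimensions [L^2 M T^-3].
Vol (volume) has dimensions [L^3].
Pr (pressure) has dimensions [L^-1 M T^-2].
t (time) has dimensions [T].

Left side: [T]
Right side: [T]

Both sides have the same dimensions, so the equation is dimensionally consistent.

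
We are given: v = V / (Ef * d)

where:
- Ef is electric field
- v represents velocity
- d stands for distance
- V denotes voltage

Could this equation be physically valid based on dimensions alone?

No

Ef (electric field) has dimensions [I^-1 L M T^-3].
v (velocity) has dimensions [L T^-1].
d (distance) has dimensions [L].
V (voltage) has dimensions [I^-1 L^2 M T^-3].

Left side: [L T^-1]
Right side: [dimensionless]

The two sides have different dimensions, so the equation is NOT dimensionally consistent.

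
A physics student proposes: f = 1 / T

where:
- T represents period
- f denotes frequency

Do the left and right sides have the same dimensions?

Yes

T (period) has dimensions [T].
f (frequency) has dimensions [T^-1].

Left side: [T^-1]
Right side: [T^-1]

Both sides have the same dimensions, so the equation is dimensionally consistent.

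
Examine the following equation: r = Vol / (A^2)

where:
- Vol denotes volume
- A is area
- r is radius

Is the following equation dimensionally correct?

No

Vol (volume) has dimensions [L^3].
A (area) has dimensions [L^2].
r (radius) has dimensions [L].

Left side: [L]
Right side: [L^-1]

The two sides have different dimensions, so the equation is NOT dimensionally consistent.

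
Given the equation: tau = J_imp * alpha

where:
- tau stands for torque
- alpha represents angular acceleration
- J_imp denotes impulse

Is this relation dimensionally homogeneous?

No

tau (torque) has dimensions [L^2 M T^-2].
alpha (angular acceleration) has dimensions [T^-2].
J_imp (impulse) has dimensions [L M T^-1].

Left side: [L^2 M T^-2]
Right side: [L M T^-3]

The two sides have different dimensions, so the equation is NOT dimensionally consistent.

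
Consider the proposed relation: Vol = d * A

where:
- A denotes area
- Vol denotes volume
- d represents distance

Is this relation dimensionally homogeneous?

Yes

A (area) has dimensions [L^2].
Vol (volume) has dimensions [L^3].
d (distance) has dimensions [L].

Left side: [L^3]
Right side: [L^3]

Both sides have the same dimensions, so the equation is dimensionally consistent.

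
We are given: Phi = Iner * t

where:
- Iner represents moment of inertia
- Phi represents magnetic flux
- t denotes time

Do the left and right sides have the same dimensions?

No

Iner (moment of inertia) has dimensions [L^2 M].
Phi (magnetic flux) has dimensions [I^-1 L^2 M T^-2].
t (time) has dimensions [T].

Left side: [I^-1 L^2 M T^-2]
Right side: [L^2 M T]

The two sides have different dimensions, so the equation is NOT dimensionally consistent.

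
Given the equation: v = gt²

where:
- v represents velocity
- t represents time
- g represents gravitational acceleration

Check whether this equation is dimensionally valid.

No

v (velocity) has dimensions [L T^-1].
t (time) has dimensions [T].
g (gravitational acceleration) has dimensions [L T^-2].

Left side: [L T^-1]
Right side: [L]

The two sides have different dimensions, so the equation is NOT dimensionally consistent.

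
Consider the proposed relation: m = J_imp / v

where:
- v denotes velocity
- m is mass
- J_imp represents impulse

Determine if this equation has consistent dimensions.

Yes

v (velocity) has dimensions [L T^-1].
m (mass) has dimensions [M].
J_imp (impulse) has dimensions [L M T^-1].

Left side: [M]
Right side: [M]

Both sides have the same dimensions, so the equation is dimensionally consistent.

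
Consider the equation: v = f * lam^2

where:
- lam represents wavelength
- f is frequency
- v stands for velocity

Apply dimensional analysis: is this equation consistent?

No

lam (wavelength) has dimensions [L].
f (frequency) has dimensions [T^-1].
v (velocity) has dimensions [L T^-1].

Left side: [L T^-1]
Right side: [L^2 T^-1]

The two sides have different dimensions, so the equation is NOT dimensionally consistent.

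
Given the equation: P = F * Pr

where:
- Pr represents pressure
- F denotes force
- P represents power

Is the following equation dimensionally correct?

No

Pr (pressure) has dimensions [L^-1 M T^-2].
F (force) has dimensions [L M T^-2].
P (power) has dimensions [L^2 M T^-3].

Left side: [L^2 M T^-3]
Right side: [M^2 T^-4]

The two sides have different dimensions, so the equation is NOT dimensionally consistent.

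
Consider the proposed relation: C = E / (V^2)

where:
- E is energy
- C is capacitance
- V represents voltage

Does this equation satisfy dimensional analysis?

Yes

E (energy) has dimensions [L^2 M T^-2].
C (capacitance) has dimensions [I^2 L^-2 M^-1 T^4].
V (voltage) has dimensions [I^-1 L^2 M T^-3].

Left side: [I^2 L^-2 M^-1 T^4]
Right side: [I^2 L^-2 M^-1 T^4]

Both sides have the same dimensions, so the equation is dimensionally consistent.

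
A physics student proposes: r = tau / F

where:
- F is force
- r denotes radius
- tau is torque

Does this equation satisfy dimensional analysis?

Yes

F (force) has dimensions [L M T^-2].
r (radius) has dimensions [L].
tau (torque) has dimensions [L^2 M T^-2].

Left side: [L]
Right side: [L]

Both sides have the same dimensions, so the equation is dimensionally consistent.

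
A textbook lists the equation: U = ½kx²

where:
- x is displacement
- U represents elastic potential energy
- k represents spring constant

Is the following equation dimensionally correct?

Yes

x (displacement) has dimensions [L].
U (elastic potential energy) has dimensions [L^2 M T^-2].
k (spring constant) has dimensions [M T^-2].

Left side: [L^2 M T^-2]
Right side: [L^2 M T^-2]

Both sides have the same dimensions, so the equation is dimensionally consistent.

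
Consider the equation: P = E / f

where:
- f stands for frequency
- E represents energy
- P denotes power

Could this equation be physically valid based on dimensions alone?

No

f (frequency) has dimensions [T^-1].
E (energy) has dimensions [L^2 M T^-2].
P (power) has dimensions [L^2 M T^-3].

Left side: [L^2 M T^-3]
Right side: [L^2 M T^-1]

The two sides have different dimensions, so the equation is NOT dimensionally consistent.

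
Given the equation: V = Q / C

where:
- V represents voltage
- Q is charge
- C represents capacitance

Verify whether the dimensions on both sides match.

Yes

V (voltage) has dimensions [I^-1 L^2 M T^-3].
Q (charge) has dimensions [I T].
C (capacitance) has dimensions [I^2 L^-2 M^-1 T^4].

Left side: [I^-1 L^2 M T^-3]
Right side: [I^-1 L^2 M T^-3]

Both sides have the same dimensions, so the equation is dimensionally consistent.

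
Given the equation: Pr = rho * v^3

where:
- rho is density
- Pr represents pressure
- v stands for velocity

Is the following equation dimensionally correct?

No

rho (density) has dimensions [L^-3 M].
Pr (pressure) has dimensions [L^-1 M T^-2].
v (velocity) has dimensions [L T^-1].

Left side: [L^-1 M T^-2]
Right side: [M T^-3]

The two sides have different dimensions, so the equation is NOT dimensionally consistent.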